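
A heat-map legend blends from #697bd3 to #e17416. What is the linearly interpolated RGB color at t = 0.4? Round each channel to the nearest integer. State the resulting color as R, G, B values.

(153, 120, 135)

#697bd3 → (105, 123, 211); #e17416 → (225, 116, 22).
R = 105 + 0.4 × (225 − 105) = 105 + 0.4 × 120 = 153 → 153
G = 123 + 0.4 × (116 − 123) = 123 + 0.4 × -7 = 120.2 → 120
B = 211 + 0.4 × (22 − 211) = 211 + 0.4 × -189 = 135.4 → 135
So the blended color is (153, 120, 135), about #997887.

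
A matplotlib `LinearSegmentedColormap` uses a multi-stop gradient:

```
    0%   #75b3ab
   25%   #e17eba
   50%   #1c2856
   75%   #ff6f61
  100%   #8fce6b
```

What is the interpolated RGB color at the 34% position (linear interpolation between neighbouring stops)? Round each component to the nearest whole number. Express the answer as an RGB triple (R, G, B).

(154, 95, 150)

34% lies between the 25% and 50% stops, so the local fraction is t = (34 − 25)/(50 − 25) = 9/25 ≈ 0.36.
#e17eba → (225, 126, 186); #1c2856 → (28, 40, 86).
R = 225 + 0.36 × (28 − 225) = 154.08 → 154
G = 126 + 0.36 × (40 − 126) = 95.04 → 95
B = 186 + 0.36 × (86 − 186) = 150 → 150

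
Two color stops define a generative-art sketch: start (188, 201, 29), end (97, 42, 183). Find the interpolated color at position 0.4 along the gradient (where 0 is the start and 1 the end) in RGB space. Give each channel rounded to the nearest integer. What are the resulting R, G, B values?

(152, 137, 91)

R = 188 + 0.4 × (97 − 188) = 188 + 0.4 × -91 = 151.6 → 152
G = 201 + 0.4 × (42 − 201) = 201 + 0.4 × -159 = 137.4 → 137
B = 29 + 0.4 × (183 − 29) = 29 + 0.4 × 154 = 90.6 → 91
So the blended color is (152, 137, 91), about #98895b.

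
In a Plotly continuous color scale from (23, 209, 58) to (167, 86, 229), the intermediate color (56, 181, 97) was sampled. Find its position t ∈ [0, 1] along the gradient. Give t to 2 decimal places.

0.23

Invert the lerp on the B channel (largest span, 171): t = (97 − 58) / (229 − 58) = 39/171 = 0.22807.
Check on R: (56 − 23)/(167 − 23) = 0.2292 ✓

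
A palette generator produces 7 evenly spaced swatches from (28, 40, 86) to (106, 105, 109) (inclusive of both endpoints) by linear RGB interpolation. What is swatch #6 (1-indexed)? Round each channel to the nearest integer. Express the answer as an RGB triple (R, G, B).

(93, 94, 105)

With 7 swatches and endpoints inclusive, swatch 6 sits at t = (6 − 1)/(7 − 1) = 5/6 ≈ 0.8333.
R = 28 + 0.8333 × (106 − 28) = 92.997 → 93
G = 40 + 0.8333 × (105 − 40) = 94.165 → 94
B = 86 + 0.8333 × (109 − 86) = 105.166 → 105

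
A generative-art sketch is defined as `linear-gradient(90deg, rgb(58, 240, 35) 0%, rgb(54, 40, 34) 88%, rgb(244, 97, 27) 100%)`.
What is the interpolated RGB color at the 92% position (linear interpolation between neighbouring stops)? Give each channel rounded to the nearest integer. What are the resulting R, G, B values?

92% lies between the 88% and 100% stops, so the local fraction is t = (92 − 88)/(100 − 88) = 4/12 ≈ 0.3333.
R = 54 + 0.3333 × (244 − 54) = 117.327 → 117
G = 40 + 0.3333 × (97 − 40) = 58.998 → 59
B = 34 + 0.3333 × (27 − 34) = 31.667 → 32

(117, 59, 32)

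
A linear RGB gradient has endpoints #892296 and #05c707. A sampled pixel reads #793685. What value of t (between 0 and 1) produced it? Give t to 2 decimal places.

0.12

Invert the lerp on the G channel (largest span, 165): t = (54 − 34) / (199 − 34) = 20/165 = 0.12121.
Check on R: (121 − 137)/(5 − 137) = 0.1212 ✓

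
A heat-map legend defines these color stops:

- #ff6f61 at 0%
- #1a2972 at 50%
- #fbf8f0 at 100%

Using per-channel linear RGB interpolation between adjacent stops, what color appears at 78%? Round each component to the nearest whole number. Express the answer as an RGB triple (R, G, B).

78% lies between the 50% and 100% stops, so the local fraction is t = (78 − 50)/(100 − 50) = 28/50 ≈ 0.56.
#1a2972 → (26, 41, 114); #fbf8f0 → (251, 248, 240).
R = 26 + 0.56 × (251 − 26) = 152 → 152
G = 41 + 0.56 × (248 − 41) = 156.92 → 157
B = 114 + 0.56 × (240 − 114) = 184.56 → 185

(152, 157, 185)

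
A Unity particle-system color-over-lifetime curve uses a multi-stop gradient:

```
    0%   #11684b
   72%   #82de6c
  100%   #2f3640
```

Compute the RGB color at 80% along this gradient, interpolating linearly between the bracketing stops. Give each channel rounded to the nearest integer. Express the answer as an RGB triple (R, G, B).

80% lies between the 72% and 100% stops, so the local fraction is t = (80 − 72)/(100 − 72) = 8/28 ≈ 0.2857.
#82de6c → (130, 222, 108); #2f3640 → (47, 54, 64).
R = 130 + 0.2857 × (47 − 130) = 106.287 → 106
G = 222 + 0.2857 × (54 − 222) = 174.002 → 174
B = 108 + 0.2857 × (64 − 108) = 95.429 → 95

(106, 174, 95)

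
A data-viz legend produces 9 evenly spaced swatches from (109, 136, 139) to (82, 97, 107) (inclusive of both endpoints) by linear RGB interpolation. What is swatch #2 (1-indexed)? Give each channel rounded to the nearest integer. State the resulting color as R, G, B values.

With 9 swatches and endpoints inclusive, swatch 2 sits at t = (2 − 1)/(9 − 1) = 1/8 ≈ 0.125.
R = 109 + 0.125 × (82 − 109) = 105.625 → 106
G = 136 + 0.125 × (97 − 136) = 131.125 → 131
B = 139 + 0.125 × (107 − 139) = 135 → 135

(106, 131, 135)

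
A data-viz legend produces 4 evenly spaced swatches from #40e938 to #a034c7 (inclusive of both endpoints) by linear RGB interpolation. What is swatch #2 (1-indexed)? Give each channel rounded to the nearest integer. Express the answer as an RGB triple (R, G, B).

With 4 swatches and endpoints inclusive, swatch 2 sits at t = (2 − 1)/(4 − 1) = 1/3 ≈ 0.3333.
#40e938 → (64, 233, 56); #a034c7 → (160, 52, 199).
R = 64 + 0.3333 × (160 − 64) = 95.997 → 96
G = 233 + 0.3333 × (52 − 233) = 172.673 → 173
B = 56 + 0.3333 × (199 − 56) = 103.662 → 104

(96, 173, 104)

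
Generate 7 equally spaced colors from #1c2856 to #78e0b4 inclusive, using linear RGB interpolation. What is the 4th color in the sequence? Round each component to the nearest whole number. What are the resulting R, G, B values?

With 7 swatches and endpoints inclusive, swatch 4 sits at t = (4 − 1)/(7 − 1) = 3/6 ≈ 0.5.
#1c2856 → (28, 40, 86); #78e0b4 → (120, 224, 180).
R = 28 + 0.5 × (120 − 28) = 74 → 74
G = 40 + 0.5 × (224 − 40) = 132 → 132
B = 86 + 0.5 × (180 − 86) = 133 → 133

(74, 132, 133)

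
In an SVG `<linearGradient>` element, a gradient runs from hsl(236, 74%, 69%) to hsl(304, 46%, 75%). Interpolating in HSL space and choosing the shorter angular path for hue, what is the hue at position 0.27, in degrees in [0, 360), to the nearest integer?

Hue arc: Δh = 304 − 236 = 68° (|Δh| ≤ 180, already the shorter path).
H = 236 + 0.27 × (68) = 254.36 → 254°

254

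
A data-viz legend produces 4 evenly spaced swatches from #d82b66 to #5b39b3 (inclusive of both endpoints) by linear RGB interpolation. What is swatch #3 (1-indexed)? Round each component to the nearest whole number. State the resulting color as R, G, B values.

(133, 52, 153)

With 4 swatches and endpoints inclusive, swatch 3 sits at t = (3 − 1)/(4 − 1) = 2/3 ≈ 0.6667.
#d82b66 → (216, 43, 102); #5b39b3 → (91, 57, 179).
R = 216 + 0.6667 × (91 − 216) = 132.663 → 133
G = 43 + 0.6667 × (57 − 43) = 52.334 → 52
B = 102 + 0.6667 × (179 − 102) = 153.336 → 153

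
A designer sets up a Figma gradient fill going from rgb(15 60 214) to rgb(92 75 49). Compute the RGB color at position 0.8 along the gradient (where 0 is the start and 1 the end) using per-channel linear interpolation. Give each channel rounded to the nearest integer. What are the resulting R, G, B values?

R = 15 + 0.8 × (92 − 15) = 15 + 0.8 × 77 = 76.6 → 77
G = 60 + 0.8 × (75 − 60) = 60 + 0.8 × 15 = 72 → 72
B = 214 + 0.8 × (49 − 214) = 214 + 0.8 × -165 = 82 → 82
So the blended color is (77, 72, 82), about #4d4852.

(77, 72, 82)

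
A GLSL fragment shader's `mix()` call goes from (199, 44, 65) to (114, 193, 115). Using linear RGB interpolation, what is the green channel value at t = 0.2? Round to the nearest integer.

74

G = 44 + 0.2 × (193 − 44) = 73.8 → 74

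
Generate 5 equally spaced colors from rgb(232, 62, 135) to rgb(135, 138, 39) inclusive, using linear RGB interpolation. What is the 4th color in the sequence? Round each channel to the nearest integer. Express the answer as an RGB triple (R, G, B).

(159, 119, 63)

With 5 swatches and endpoints inclusive, swatch 4 sits at t = (4 − 1)/(5 − 1) = 3/4 ≈ 0.75.
R = 232 + 0.75 × (135 − 232) = 159.25 → 159
G = 62 + 0.75 × (138 − 62) = 119 → 119
B = 135 + 0.75 × (39 − 135) = 63 → 63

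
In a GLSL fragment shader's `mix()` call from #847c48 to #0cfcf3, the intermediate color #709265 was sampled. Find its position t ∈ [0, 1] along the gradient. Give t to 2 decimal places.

Invert the lerp on the B channel (largest span, 171): t = (101 − 72) / (243 − 72) = 29/171 = 0.16959.
Check on R: (112 − 132)/(12 − 132) = 0.1667 ✓

0.17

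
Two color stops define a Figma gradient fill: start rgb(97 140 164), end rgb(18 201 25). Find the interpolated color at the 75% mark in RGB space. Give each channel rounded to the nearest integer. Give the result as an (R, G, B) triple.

(38, 186, 60)

75% corresponds to t = 0.75.
R = 97 + 0.75 × (18 − 97) = 97 + 0.75 × -79 = 37.75 → 38
G = 140 + 0.75 × (201 − 140) = 140 + 0.75 × 61 = 185.75 → 186
B = 164 + 0.75 × (25 − 164) = 164 + 0.75 × -139 = 59.75 → 60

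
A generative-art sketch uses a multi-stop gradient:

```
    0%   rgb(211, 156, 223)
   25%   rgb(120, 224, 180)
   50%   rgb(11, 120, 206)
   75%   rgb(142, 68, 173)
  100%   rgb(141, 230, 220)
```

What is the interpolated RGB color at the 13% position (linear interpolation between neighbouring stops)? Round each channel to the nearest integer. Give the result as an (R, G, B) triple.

13% lies between the 0% and 25% stops, so the local fraction is t = (13 − 0)/(25 − 0) = 13/25 ≈ 0.52.
R = 211 + 0.52 × (120 − 211) = 163.68 → 164
G = 156 + 0.52 × (224 − 156) = 191.36 → 191
B = 223 + 0.52 × (180 − 223) = 200.64 → 201

(164, 191, 201)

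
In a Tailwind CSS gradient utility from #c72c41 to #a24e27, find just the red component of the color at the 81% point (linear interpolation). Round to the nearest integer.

R₁ = 199 (from #c72c41), R₂ = 162 (from #a24e27).
R = 199 + 0.81 × (162 − 199) = 169.03 → 169

169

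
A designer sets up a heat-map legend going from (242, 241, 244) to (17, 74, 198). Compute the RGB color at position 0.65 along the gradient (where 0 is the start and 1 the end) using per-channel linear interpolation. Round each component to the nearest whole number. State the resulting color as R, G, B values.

(96, 132, 214)

R = 242 + 0.65 × (17 − 242) = 242 + 0.65 × -225 = 95.75 → 96
G = 241 + 0.65 × (74 − 241) = 241 + 0.65 × -167 = 132.45 → 132
B = 244 + 0.65 × (198 − 244) = 244 + 0.65 × -46 = 214.1 → 214
So the blended color is (96, 132, 214), about #6084d6.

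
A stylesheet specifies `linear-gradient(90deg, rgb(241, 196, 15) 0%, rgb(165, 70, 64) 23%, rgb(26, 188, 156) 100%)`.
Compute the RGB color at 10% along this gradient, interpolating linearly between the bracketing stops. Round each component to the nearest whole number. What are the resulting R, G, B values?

(208, 141, 36)

10% lies between the 0% and 23% stops, so the local fraction is t = (10 − 0)/(23 − 0) = 10/23 ≈ 0.4348.
R = 241 + 0.4348 × (165 − 241) = 207.955 → 208
G = 196 + 0.4348 × (70 − 196) = 141.215 → 141
B = 15 + 0.4348 × (64 − 15) = 36.305 → 36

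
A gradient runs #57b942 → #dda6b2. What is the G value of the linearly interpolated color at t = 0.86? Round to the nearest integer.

169

G₁ = 185 (from #57b942), G₂ = 166 (from #dda6b2).
G = 185 + 0.86 × (166 − 185) = 168.66 → 169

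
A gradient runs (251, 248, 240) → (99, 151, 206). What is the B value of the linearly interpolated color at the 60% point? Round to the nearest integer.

220

B = 240 + 0.6 × (206 − 240) = 219.6 → 220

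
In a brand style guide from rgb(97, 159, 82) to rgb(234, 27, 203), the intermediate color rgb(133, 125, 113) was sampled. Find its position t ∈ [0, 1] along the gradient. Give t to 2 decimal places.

Invert the lerp on the R channel (largest span, 137): t = (133 − 97) / (234 − 97) = 36/137 = 0.26277.
Check on G: (125 − 159)/(27 − 159) = 0.2576 ✓

0.26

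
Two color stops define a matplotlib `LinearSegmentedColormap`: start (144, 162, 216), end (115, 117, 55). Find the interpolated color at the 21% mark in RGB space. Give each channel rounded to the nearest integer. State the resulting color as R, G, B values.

21% corresponds to t = 0.21.
R = 144 + 0.21 × (115 − 144) = 144 + 0.21 × -29 = 137.91 → 138
G = 162 + 0.21 × (117 − 162) = 162 + 0.21 × -45 = 152.55 → 153
B = 216 + 0.21 × (55 − 216) = 216 + 0.21 × -161 = 182.19 → 182
So the blended color is (138, 153, 182), about #8a99b6.

(138, 153, 182)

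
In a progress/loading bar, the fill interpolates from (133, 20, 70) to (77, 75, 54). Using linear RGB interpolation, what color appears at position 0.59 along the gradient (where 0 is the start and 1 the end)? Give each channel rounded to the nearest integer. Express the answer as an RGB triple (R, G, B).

R = 133 + 0.59 × (77 − 133) = 133 + 0.59 × -56 = 99.96 → 100
G = 20 + 0.59 × (75 − 20) = 20 + 0.59 × 55 = 52.45 → 52
B = 70 + 0.59 × (54 − 70) = 70 + 0.59 × -16 = 60.56 → 61

(100, 52, 61)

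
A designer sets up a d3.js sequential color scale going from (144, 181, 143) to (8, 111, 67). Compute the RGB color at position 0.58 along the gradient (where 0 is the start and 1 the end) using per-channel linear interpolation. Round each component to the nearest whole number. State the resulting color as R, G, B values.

(65, 140, 99)

R = 144 + 0.58 × (8 − 144) = 144 + 0.58 × -136 = 65.12 → 65
G = 181 + 0.58 × (111 − 181) = 181 + 0.58 × -70 = 140.4 → 140
B = 143 + 0.58 × (67 − 143) = 143 + 0.58 × -76 = 98.92 → 99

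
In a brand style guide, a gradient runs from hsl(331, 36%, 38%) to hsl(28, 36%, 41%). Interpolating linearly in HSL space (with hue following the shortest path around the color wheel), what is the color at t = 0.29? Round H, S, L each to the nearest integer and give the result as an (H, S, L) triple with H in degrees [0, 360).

Hue: 28 − 331 = -303°, but |-303| > 180 so the shorter arc goes the other way: Δh = -303 + 360 = 57°.
H = 331 + 0.29 × (57) = 347.53 → 348°
S = 36 + 0.29 × (36 − 36) = 36 → 36%
L = 38 + 0.29 × (41 − 38) = 38.87 → 39%

(348, 36, 39)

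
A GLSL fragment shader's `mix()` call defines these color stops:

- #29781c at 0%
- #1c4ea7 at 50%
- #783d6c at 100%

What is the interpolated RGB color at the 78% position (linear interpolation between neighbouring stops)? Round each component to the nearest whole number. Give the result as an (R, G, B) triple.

(80, 68, 134)

78% lies between the 50% and 100% stops, so the local fraction is t = (78 − 50)/(100 − 50) = 28/50 ≈ 0.56.
#1c4ea7 → (28, 78, 167); #783d6c → (120, 61, 108).
R = 28 + 0.56 × (120 − 28) = 79.52 → 80
G = 78 + 0.56 × (61 − 78) = 68.48 → 68
B = 167 + 0.56 × (108 − 167) = 133.96 → 134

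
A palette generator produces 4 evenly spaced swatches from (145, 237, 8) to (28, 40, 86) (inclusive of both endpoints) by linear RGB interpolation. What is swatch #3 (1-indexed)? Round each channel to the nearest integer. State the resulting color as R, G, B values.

(67, 106, 60)

With 4 swatches and endpoints inclusive, swatch 3 sits at t = (3 − 1)/(4 − 1) = 2/3 ≈ 0.6667.
R = 145 + 0.6667 × (28 − 145) = 66.996 → 67
G = 237 + 0.6667 × (40 − 237) = 105.66 → 106
B = 8 + 0.6667 × (86 − 8) = 60.003 → 60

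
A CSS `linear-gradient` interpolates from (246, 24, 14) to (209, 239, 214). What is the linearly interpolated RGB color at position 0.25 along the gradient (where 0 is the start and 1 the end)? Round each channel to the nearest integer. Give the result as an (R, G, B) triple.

(237, 78, 64)

R = 246 + 0.25 × (209 − 246) = 246 + 0.25 × -37 = 236.75 → 237
G = 24 + 0.25 × (239 − 24) = 24 + 0.25 × 215 = 77.75 → 78
B = 14 + 0.25 × (214 − 14) = 14 + 0.25 × 200 = 64 → 64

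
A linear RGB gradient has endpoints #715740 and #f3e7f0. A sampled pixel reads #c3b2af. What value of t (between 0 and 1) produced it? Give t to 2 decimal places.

0.63

Invert the lerp on the B channel (largest span, 176): t = (175 − 64) / (240 − 64) = 111/176 = 0.63068.
Check on R: (195 − 113)/(243 − 113) = 0.6308 ✓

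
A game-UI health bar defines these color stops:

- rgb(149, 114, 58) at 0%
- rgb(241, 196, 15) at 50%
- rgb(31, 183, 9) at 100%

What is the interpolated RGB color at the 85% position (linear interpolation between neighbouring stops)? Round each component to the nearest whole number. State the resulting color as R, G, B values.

85% lies between the 50% and 100% stops, so the local fraction is t = (85 − 50)/(100 − 50) = 35/50 ≈ 0.7.
R = 241 + 0.7 × (31 − 241) = 94 → 94
G = 196 + 0.7 × (183 − 196) = 186.9 → 187
B = 15 + 0.7 × (9 − 15) = 10.8 → 11

(94, 187, 11)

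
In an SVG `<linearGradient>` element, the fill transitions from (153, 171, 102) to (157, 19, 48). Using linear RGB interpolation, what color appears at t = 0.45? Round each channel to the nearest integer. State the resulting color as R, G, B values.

(155, 103, 78)

R = 153 + 0.45 × (157 − 153) = 153 + 0.45 × 4 = 154.8 → 155
G = 171 + 0.45 × (19 − 171) = 171 + 0.45 × -152 = 102.6 → 103
B = 102 + 0.45 × (48 − 102) = 102 + 0.45 × -54 = 77.7 → 78
So the blended color is (155, 103, 78), about #9b674e.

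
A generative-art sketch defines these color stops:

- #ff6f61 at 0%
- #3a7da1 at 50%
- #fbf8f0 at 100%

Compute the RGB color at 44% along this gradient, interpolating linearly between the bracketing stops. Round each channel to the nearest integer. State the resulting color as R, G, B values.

(82, 123, 153)

44% lies between the 0% and 50% stops, so the local fraction is t = (44 − 0)/(50 − 0) = 44/50 ≈ 0.88.
#ff6f61 → (255, 111, 97); #3a7da1 → (58, 125, 161).
R = 255 + 0.88 × (58 − 255) = 81.64 → 82
G = 111 + 0.88 × (125 − 111) = 123.32 → 123
B = 97 + 0.88 × (161 − 97) = 153.32 → 153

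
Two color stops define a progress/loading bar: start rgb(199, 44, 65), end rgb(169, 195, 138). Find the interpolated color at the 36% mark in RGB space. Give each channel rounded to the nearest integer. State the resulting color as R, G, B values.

(188, 98, 91)

36% corresponds to t = 0.36.
R = 199 + 0.36 × (169 − 199) = 199 + 0.36 × -30 = 188.2 → 188
G = 44 + 0.36 × (195 − 44) = 44 + 0.36 × 151 = 98.36 → 98
B = 65 + 0.36 × (138 − 65) = 65 + 0.36 × 73 = 91.28 → 91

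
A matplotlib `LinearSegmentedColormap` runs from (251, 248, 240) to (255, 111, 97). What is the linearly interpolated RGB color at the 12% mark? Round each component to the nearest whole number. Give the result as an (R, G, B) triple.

12% corresponds to t = 0.12.
R = 251 + 0.12 × (255 − 251) = 251 + 0.12 × 4 = 251.48 → 251
G = 248 + 0.12 × (111 − 248) = 248 + 0.12 × -137 = 231.56 → 232
B = 240 + 0.12 × (97 − 240) = 240 + 0.12 × -143 = 222.84 → 223

(251, 232, 223)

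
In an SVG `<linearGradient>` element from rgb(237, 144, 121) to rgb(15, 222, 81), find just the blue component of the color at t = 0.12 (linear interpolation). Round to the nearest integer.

116

B = 121 + 0.12 × (81 − 121) = 116.2 → 116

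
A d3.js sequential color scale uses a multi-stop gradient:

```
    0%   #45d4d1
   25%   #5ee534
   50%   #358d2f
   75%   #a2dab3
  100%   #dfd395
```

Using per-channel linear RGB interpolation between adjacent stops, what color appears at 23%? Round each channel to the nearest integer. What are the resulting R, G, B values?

(92, 228, 65)

23% lies between the 0% and 25% stops, so the local fraction is t = (23 − 0)/(25 − 0) = 23/25 ≈ 0.92.
#45d4d1 → (69, 212, 209); #5ee534 → (94, 229, 52).
R = 69 + 0.92 × (94 − 69) = 92 → 92
G = 212 + 0.92 × (229 − 212) = 227.64 → 228
B = 209 + 0.92 × (52 − 209) = 64.56 → 65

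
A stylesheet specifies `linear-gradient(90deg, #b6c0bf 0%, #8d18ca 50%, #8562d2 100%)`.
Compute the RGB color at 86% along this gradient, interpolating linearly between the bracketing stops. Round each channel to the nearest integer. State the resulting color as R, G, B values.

(135, 77, 208)

86% lies between the 50% and 100% stops, so the local fraction is t = (86 − 50)/(100 − 50) = 36/50 ≈ 0.72.
#8d18ca → (141, 24, 202); #8562d2 → (133, 98, 210).
R = 141 + 0.72 × (133 − 141) = 135.24 → 135
G = 24 + 0.72 × (98 − 24) = 77.28 → 77
B = 202 + 0.72 × (210 − 202) = 207.76 → 208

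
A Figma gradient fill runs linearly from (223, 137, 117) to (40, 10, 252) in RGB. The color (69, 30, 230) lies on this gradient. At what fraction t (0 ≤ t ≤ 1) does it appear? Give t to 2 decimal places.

0.84

Invert the lerp on the R channel (largest span, 183): t = (69 − 223) / (40 − 223) = -154/-183 = 0.84153.
Check on G: (30 − 137)/(10 − 137) = 0.8425 ✓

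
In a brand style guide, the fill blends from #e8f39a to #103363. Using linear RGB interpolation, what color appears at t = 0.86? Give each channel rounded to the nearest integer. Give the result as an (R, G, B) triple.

(46, 78, 107)

#e8f39a → (232, 243, 154); #103363 → (16, 51, 99).
R = 232 + 0.86 × (16 − 232) = 232 + 0.86 × -216 = 46.24 → 46
G = 243 + 0.86 × (51 − 243) = 243 + 0.86 × -192 = 77.88 → 78
B = 154 + 0.86 × (99 − 154) = 154 + 0.86 × -55 = 106.7 → 107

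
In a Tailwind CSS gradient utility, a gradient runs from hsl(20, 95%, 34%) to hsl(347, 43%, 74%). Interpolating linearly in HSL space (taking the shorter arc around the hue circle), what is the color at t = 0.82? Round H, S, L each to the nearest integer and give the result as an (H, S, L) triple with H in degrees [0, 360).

(353, 52, 67)

Hue: 347 − 20 = 327°, but |327| > 180 so the shorter arc goes the other way: Δh = 327 − 360 = -33°.
H = 20 + 0.82 × (-33) = -7.06 → -7 → -7 mod 360 = 353°
S = 95 + 0.82 × (43 − 95) = 52.36 → 52%
L = 34 + 0.82 × (74 − 34) = 66.8 → 67%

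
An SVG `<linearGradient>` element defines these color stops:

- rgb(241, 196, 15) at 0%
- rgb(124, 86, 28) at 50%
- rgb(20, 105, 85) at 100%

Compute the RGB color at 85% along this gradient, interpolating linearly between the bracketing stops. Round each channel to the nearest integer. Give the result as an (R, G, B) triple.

(51, 99, 68)

85% lies between the 50% and 100% stops, so the local fraction is t = (85 − 50)/(100 − 50) = 35/50 ≈ 0.7.
R = 124 + 0.7 × (20 − 124) = 51.2 → 51
G = 86 + 0.7 × (105 − 86) = 99.3 → 99
B = 28 + 0.7 × (85 − 28) = 67.9 → 68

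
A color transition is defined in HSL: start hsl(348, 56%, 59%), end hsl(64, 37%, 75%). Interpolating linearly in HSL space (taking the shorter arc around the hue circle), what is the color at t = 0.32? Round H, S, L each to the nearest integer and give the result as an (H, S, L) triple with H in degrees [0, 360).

(12, 50, 64)

Hue: 64 − 348 = -284°, but |-284| > 180 so the shorter arc goes the other way: Δh = -284 + 360 = 76°.
H = 348 + 0.32 × (76) = 372.32 → 372 → 372 mod 360 = 12°
S = 56 + 0.32 × (37 − 56) = 49.92 → 50%
L = 59 + 0.32 × (75 − 59) = 64.12 → 64%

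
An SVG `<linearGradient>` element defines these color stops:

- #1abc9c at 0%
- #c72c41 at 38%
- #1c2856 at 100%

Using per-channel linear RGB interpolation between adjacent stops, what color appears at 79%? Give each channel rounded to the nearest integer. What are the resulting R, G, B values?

79% lies between the 38% and 100% stops, so the local fraction is t = (79 − 38)/(100 − 38) = 41/62 ≈ 0.6613.
#c72c41 → (199, 44, 65); #1c2856 → (28, 40, 86).
R = 199 + 0.6613 × (28 − 199) = 85.918 → 86
G = 44 + 0.6613 × (40 − 44) = 41.355 → 41
B = 65 + 0.6613 × (86 − 65) = 78.887 → 79

(86, 41, 79)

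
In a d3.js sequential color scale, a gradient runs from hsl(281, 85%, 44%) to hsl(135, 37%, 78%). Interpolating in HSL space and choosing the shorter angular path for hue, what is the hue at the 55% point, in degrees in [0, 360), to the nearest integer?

Hue arc: Δh = 135 − 281 = -146° (|Δh| ≤ 180, already the shorter path).
H = 281 + 0.55 × (-146) = 200.7 → 201°

201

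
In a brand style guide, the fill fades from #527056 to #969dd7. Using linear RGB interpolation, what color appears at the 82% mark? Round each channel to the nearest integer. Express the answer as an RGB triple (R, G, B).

#527056 → (82, 112, 86); #969dd7 → (150, 157, 215).
82% corresponds to t = 0.82.
R = 82 + 0.82 × (150 − 82) = 82 + 0.82 × 68 = 137.76 → 138
G = 112 + 0.82 × (157 − 112) = 112 + 0.82 × 45 = 148.9 → 149
B = 86 + 0.82 × (215 − 86) = 86 + 0.82 × 129 = 191.78 → 192

(138, 149, 192)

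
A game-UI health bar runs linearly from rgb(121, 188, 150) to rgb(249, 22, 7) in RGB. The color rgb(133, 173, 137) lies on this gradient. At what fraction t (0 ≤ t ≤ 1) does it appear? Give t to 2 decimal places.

0.09

Invert the lerp on the G channel (largest span, 166): t = (173 − 188) / (22 − 188) = -15/-166 = 0.090361.
Check on R: (133 − 121)/(249 − 121) = 0.09375 ✓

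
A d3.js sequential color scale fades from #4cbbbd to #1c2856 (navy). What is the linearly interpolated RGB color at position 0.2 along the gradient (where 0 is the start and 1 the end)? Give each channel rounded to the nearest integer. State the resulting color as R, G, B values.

(66, 158, 168)

#4cbbbd → (76, 187, 189); #1c2856 → (28, 40, 86).
R = 76 + 0.2 × (28 − 76) = 76 + 0.2 × -48 = 66.4 → 66
G = 187 + 0.2 × (40 − 187) = 187 + 0.2 × -147 = 157.6 → 158
B = 189 + 0.2 × (86 − 189) = 189 + 0.2 × -103 = 168.4 → 168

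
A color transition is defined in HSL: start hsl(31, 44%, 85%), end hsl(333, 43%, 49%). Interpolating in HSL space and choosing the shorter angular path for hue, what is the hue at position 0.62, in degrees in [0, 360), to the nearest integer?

Hue: 333 − 31 = 302°, but |302| > 180 so the shorter arc goes the other way: Δh = 302 − 360 = -58°.
H = 31 + 0.62 × (-58) = -4.96 → -5 → -5 mod 360 = 355°

355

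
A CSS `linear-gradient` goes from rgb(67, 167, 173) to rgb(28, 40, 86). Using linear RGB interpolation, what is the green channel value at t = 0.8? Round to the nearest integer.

G = 167 + 0.8 × (40 − 167) = 65.4 → 65

65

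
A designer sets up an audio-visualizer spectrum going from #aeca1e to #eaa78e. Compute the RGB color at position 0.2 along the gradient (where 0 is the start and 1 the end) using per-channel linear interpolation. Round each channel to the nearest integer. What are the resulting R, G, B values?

(186, 195, 52)

#aeca1e → (174, 202, 30); #eaa78e → (234, 167, 142).
R = 174 + 0.2 × (234 − 174) = 174 + 0.2 × 60 = 186 → 186
G = 202 + 0.2 × (167 − 202) = 202 + 0.2 × -35 = 195 → 195
B = 30 + 0.2 × (142 − 30) = 30 + 0.2 × 112 = 52.4 → 52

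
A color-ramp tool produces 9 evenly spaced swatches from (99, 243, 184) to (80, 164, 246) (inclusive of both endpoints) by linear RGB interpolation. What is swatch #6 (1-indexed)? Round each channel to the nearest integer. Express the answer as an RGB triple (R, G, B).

With 9 swatches and endpoints inclusive, swatch 6 sits at t = (6 − 1)/(9 − 1) = 5/8 ≈ 0.625.
R = 99 + 0.625 × (80 − 99) = 87.125 → 87
G = 243 + 0.625 × (164 − 243) = 193.625 → 194
B = 184 + 0.625 × (246 − 184) = 222.75 → 223

(87, 194, 223)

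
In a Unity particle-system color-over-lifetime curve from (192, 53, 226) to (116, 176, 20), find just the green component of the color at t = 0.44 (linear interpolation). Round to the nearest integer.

107

G = 53 + 0.44 × (176 − 53) = 107.12 → 107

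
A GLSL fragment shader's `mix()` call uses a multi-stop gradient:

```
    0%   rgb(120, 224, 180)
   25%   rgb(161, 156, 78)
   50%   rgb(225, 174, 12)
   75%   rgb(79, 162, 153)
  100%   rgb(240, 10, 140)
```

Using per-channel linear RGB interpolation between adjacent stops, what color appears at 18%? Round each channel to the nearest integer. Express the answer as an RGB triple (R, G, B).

(150, 175, 107)

18% lies between the 0% and 25% stops, so the local fraction is t = (18 − 0)/(25 − 0) = 18/25 ≈ 0.72.
R = 120 + 0.72 × (161 − 120) = 149.52 → 150
G = 224 + 0.72 × (156 − 224) = 175.04 → 175
B = 180 + 0.72 × (78 − 180) = 106.56 → 107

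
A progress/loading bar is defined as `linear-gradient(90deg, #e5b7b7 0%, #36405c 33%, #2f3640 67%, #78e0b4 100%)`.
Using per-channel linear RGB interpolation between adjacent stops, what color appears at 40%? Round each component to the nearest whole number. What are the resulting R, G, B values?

40% lies between the 33% and 67% stops, so the local fraction is t = (40 − 33)/(67 − 33) = 7/34 ≈ 0.2059.
#36405c → (54, 64, 92); #2f3640 → (47, 54, 64).
R = 54 + 0.2059 × (47 − 54) = 52.559 → 53
G = 64 + 0.2059 × (54 − 64) = 61.941 → 62
B = 92 + 0.2059 × (64 − 92) = 86.235 → 86

(53, 62, 86)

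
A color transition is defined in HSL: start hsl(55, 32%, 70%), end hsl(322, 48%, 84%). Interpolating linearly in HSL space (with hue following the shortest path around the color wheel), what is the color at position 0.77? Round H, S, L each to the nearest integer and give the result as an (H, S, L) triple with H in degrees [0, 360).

Hue: 322 − 55 = 267°, but |267| > 180 so the shorter arc goes the other way: Δh = 267 − 360 = -93°.
H = 55 + 0.77 × (-93) = -16.61 → -17 → -17 mod 360 = 343°
S = 32 + 0.77 × (48 − 32) = 44.32 → 44%
L = 70 + 0.77 × (84 − 70) = 80.78 → 81%

(343, 44, 81)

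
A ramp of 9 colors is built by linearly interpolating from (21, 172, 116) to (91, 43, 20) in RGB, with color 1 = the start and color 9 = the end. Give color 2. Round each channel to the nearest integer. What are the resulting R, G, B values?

With 9 swatches and endpoints inclusive, swatch 2 sits at t = (2 − 1)/(9 − 1) = 1/8 ≈ 0.125.
R = 21 + 0.125 × (91 − 21) = 29.75 → 30
G = 172 + 0.125 × (43 − 172) = 155.875 → 156
B = 116 + 0.125 × (20 − 116) = 104 → 104

(30, 156, 104)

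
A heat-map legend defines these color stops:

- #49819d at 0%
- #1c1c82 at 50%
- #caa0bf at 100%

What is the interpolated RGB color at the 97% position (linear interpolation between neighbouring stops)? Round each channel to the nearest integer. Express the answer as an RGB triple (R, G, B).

(192, 152, 187)

97% lies between the 50% and 100% stops, so the local fraction is t = (97 − 50)/(100 − 50) = 47/50 ≈ 0.94.
#1c1c82 → (28, 28, 130); #caa0bf → (202, 160, 191).
R = 28 + 0.94 × (202 − 28) = 191.56 → 192
G = 28 + 0.94 × (160 − 28) = 152.08 → 152
B = 130 + 0.94 × (191 − 130) = 187.34 → 187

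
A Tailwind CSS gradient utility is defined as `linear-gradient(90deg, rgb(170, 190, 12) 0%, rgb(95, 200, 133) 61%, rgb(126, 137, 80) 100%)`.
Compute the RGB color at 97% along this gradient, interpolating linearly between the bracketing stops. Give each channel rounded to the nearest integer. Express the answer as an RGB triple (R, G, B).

(124, 142, 84)

97% lies between the 61% and 100% stops, so the local fraction is t = (97 − 61)/(100 − 61) = 36/39 ≈ 0.9231.
R = 95 + 0.9231 × (126 − 95) = 123.616 → 124
G = 200 + 0.9231 × (137 − 200) = 141.845 → 142
B = 133 + 0.9231 × (80 − 133) = 84.076 → 84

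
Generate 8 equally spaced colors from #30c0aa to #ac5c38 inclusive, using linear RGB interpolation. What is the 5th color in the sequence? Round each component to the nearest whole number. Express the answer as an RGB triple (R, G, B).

With 8 swatches and endpoints inclusive, swatch 5 sits at t = (5 − 1)/(8 − 1) = 4/7 ≈ 0.5714.
#30c0aa → (48, 192, 170); #ac5c38 → (172, 92, 56).
R = 48 + 0.5714 × (172 − 48) = 118.854 → 119
G = 192 + 0.5714 × (92 − 192) = 134.86 → 135
B = 170 + 0.5714 × (56 − 170) = 104.86 → 105

(119, 135, 105)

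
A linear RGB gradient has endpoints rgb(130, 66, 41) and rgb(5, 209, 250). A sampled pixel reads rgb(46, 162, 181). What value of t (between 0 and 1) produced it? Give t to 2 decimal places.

Invert the lerp on the B channel (largest span, 209): t = (181 − 41) / (250 − 41) = 140/209 = 0.66986.
Check on R: (46 − 130)/(5 − 130) = 0.672 ✓

0.67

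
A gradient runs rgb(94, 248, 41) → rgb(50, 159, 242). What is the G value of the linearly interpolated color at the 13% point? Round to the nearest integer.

236

G = 248 + 0.13 × (159 − 248) = 236.43 → 236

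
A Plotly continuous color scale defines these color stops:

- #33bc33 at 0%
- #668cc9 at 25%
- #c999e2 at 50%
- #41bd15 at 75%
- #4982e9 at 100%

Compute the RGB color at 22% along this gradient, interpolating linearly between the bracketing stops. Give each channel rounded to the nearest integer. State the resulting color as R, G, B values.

22% lies between the 0% and 25% stops, so the local fraction is t = (22 − 0)/(25 − 0) = 22/25 ≈ 0.88.
#33bc33 → (51, 188, 51); #668cc9 → (102, 140, 201).
R = 51 + 0.88 × (102 − 51) = 95.88 → 96
G = 188 + 0.88 × (140 − 188) = 145.76 → 146
B = 51 + 0.88 × (201 − 51) = 183 → 183

(96, 146, 183)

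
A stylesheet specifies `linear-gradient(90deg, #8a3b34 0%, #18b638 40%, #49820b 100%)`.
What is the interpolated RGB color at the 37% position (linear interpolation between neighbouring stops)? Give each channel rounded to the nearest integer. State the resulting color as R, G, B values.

37% lies between the 0% and 40% stops, so the local fraction is t = (37 − 0)/(40 − 0) = 37/40 ≈ 0.925.
#8a3b34 → (138, 59, 52); #18b638 → (24, 182, 56).
R = 138 + 0.925 × (24 − 138) = 32.55 → 33
G = 59 + 0.925 × (182 − 59) = 172.775 → 173
B = 52 + 0.925 × (56 − 52) = 55.7 → 56

(33, 173, 56)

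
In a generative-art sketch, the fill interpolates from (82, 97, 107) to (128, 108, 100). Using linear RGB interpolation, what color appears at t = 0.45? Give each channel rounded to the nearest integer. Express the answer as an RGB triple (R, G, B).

R = 82 + 0.45 × (128 − 82) = 82 + 0.45 × 46 = 102.7 → 103
G = 97 + 0.45 × (108 − 97) = 97 + 0.45 × 11 = 101.95 → 102
B = 107 + 0.45 × (100 − 107) = 107 + 0.45 × -7 = 103.85 → 104
So the blended color is (103, 102, 104), about #676668.

(103, 102, 104)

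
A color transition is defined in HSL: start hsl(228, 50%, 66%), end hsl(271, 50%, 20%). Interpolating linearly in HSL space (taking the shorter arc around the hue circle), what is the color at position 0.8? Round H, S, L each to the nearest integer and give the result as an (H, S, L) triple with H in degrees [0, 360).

(262, 50, 29)

Hue arc: Δh = 271 − 228 = 43° (|Δh| ≤ 180, already the shorter path).
H = 228 + 0.8 × (43) = 262.4 → 262°
S = 50 + 0.8 × (50 − 50) = 50 → 50%
L = 66 + 0.8 × (20 − 66) = 29.2 → 29%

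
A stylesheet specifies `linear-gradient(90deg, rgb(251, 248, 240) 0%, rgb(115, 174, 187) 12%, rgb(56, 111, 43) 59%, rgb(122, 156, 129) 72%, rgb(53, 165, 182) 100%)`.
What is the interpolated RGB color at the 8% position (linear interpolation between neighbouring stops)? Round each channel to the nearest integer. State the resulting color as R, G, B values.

8% lies between the 0% and 12% stops, so the local fraction is t = (8 − 0)/(12 − 0) = 8/12 ≈ 0.6667.
R = 251 + 0.6667 × (115 − 251) = 160.329 → 160
G = 248 + 0.6667 × (174 − 248) = 198.664 → 199
B = 240 + 0.6667 × (187 − 240) = 204.665 → 205

(160, 199, 205)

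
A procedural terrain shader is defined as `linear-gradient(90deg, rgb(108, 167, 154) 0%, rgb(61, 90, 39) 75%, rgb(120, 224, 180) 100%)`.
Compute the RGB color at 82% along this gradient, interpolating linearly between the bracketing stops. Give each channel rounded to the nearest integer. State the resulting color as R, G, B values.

82% lies between the 75% and 100% stops, so the local fraction is t = (82 − 75)/(100 − 75) = 7/25 ≈ 0.28.
R = 61 + 0.28 × (120 − 61) = 77.52 → 78
G = 90 + 0.28 × (224 − 90) = 127.52 → 128
B = 39 + 0.28 × (180 − 39) = 78.48 → 78

(78, 128, 78)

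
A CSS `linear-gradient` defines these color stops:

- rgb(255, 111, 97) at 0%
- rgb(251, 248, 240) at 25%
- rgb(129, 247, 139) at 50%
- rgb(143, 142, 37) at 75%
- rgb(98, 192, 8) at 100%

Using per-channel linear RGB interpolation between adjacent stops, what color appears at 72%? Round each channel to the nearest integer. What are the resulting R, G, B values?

(141, 155, 49)

72% lies between the 50% and 75% stops, so the local fraction is t = (72 − 50)/(75 − 50) = 22/25 ≈ 0.88.
R = 129 + 0.88 × (143 − 129) = 141.32 → 141
G = 247 + 0.88 × (142 − 247) = 154.6 → 155
B = 139 + 0.88 × (37 − 139) = 49.24 → 49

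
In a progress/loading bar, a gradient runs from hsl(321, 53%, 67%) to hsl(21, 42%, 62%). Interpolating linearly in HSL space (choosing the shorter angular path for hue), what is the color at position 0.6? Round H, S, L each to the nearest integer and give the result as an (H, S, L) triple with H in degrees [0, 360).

(357, 46, 64)

Hue: 21 − 321 = -300°, but |-300| > 180 so the shorter arc goes the other way: Δh = -300 + 360 = 60°.
H = 321 + 0.6 × (60) = 357 → 357°
S = 53 + 0.6 × (42 − 53) = 46.4 → 46%
L = 67 + 0.6 × (62 − 67) = 64 → 64%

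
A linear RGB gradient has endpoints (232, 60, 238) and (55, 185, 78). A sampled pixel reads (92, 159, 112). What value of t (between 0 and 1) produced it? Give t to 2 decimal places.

Invert the lerp on the R channel (largest span, 177): t = (92 − 232) / (55 − 232) = -140/-177 = 0.79096.
Check on G: (159 − 60)/(185 − 60) = 0.792 ✓

0.79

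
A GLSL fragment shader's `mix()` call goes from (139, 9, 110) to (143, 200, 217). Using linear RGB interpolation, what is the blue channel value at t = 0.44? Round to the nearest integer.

B = 110 + 0.44 × (217 − 110) = 157.08 → 157

157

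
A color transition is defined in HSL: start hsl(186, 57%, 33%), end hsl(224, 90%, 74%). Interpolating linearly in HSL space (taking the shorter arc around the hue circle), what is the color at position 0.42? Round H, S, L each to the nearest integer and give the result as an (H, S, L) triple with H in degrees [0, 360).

Hue arc: Δh = 224 − 186 = 38° (|Δh| ≤ 180, already the shorter path).
H = 186 + 0.42 × (38) = 201.96 → 202°
S = 57 + 0.42 × (90 − 57) = 70.86 → 71%
L = 33 + 0.42 × (74 − 33) = 50.22 → 50%

(202, 71, 50)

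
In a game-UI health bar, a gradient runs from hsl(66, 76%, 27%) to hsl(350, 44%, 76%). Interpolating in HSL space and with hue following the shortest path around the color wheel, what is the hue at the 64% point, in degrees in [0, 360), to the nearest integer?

17

Hue: 350 − 66 = 284°, but |284| > 180 so the shorter arc goes the other way: Δh = 284 − 360 = -76°.
H = 66 + 0.64 × (-76) = 17.36 → 17°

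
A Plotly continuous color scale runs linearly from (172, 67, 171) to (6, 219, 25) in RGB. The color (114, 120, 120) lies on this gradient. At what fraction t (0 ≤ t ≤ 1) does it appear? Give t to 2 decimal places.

Invert the lerp on the R channel (largest span, 166): t = (114 − 172) / (6 − 172) = -58/-166 = 0.3494.
Check on G: (120 − 67)/(219 − 67) = 0.3487 ✓

0.35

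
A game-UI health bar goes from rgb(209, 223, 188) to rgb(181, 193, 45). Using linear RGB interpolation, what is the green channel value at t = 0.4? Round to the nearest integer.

211

G = 223 + 0.4 × (193 − 223) = 211 → 211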